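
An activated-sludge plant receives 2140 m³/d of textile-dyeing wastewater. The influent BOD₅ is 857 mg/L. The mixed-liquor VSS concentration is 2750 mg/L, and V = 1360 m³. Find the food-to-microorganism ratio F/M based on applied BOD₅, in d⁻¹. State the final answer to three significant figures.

F/M = Q·S₀ / (V·X) = 2140 × 857 / (1360 × 2750) = 0.4904 g BOD₅·(g VSS·d)⁻¹.

F/M ≈ 0.490 d⁻¹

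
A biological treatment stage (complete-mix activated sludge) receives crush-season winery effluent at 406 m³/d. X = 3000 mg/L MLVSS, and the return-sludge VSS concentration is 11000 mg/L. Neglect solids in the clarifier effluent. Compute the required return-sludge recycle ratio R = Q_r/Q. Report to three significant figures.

R ≈ 0.375

Solids balance on the clarifier gives (1+R)X = R·X_r, so R = X/(X_r − X) = 3000 / (11000 − 3000) = 0.3750.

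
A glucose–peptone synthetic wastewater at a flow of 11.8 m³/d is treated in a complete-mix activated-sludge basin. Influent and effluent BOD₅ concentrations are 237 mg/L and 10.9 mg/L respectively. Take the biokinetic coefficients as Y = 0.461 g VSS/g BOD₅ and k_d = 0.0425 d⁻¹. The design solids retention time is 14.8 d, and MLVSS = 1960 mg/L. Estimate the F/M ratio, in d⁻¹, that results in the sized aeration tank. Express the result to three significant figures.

From the SRT design equation V = Y Q (S₀−S) θ_c / [X (1 + k_d θ_c)] = 0.461 × 11.8 × (237 − 10.9) × 14.8 / [1960 × (1 + 0.0425 × 14.8)] = 1.82×10^4 / 3193 = 5.701 m³.
F/M = applied load / biomass = Q·S₀/(V·X) = 11.8 × 237 / (5.701 × 1960) = 0.2503 d⁻¹.

F/M ≈ 0.250 d⁻¹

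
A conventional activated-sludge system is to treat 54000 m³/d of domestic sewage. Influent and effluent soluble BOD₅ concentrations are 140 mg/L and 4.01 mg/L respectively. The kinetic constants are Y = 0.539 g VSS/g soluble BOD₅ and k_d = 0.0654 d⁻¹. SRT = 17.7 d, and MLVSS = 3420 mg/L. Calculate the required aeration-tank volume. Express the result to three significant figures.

Steady-state biomass mass balance: V·X·(1 + k_d·θ_c) = Y·Q·(S₀ − S)·θ_c, so V = 0.539 × 54000 × (140 − 4.01) × 17.7 / [3420 × (1 + 0.0654 × 17.7)] = 7.01×10^7 / 7379 = 9494 m³.

V ≈ 9490 m³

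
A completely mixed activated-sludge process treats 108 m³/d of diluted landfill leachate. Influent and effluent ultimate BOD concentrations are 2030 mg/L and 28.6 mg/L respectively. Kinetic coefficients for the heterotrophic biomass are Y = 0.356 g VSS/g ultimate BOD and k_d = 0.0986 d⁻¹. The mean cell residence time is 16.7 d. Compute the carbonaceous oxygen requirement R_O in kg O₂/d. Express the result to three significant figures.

Y_obs = Y / (1 + k_d θ_c) = 0.356 / (1 + 0.0986 × 16.7) = 0.356 / 2.647 = 0.1345.
Substrate removed = Q·(S₀ − S) = 108 m³/d × (2030 − 28.6) g/m³ = 2.16×10^5 g/d = 216.2 kg/d.
P_X = Y_obs·Q·(S₀ − S) = 0.1345 × 216.2 = 29.07 kg VSS/d.
Carbonaceous O₂ demand = substrate oxidised − cell-mass equivalent = 216.2 − 1.42 × 29.07 = 174.9 kg O₂/d.

R_O ≈ 175 kg O₂/d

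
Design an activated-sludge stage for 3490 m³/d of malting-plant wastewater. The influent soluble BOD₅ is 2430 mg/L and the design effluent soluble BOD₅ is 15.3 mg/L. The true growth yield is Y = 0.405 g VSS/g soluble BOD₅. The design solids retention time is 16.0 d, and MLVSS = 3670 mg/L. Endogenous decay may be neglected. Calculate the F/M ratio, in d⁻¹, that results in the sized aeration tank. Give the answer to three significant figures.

F/M ≈ 0.155 d⁻¹

With k_d = 0 the design equation reduces to V = Y Q (S₀−S) θ_c / X = 0.405 × 3490 × (2430 − 15.3) × 16.0 / 3670 = 14880 m³.
F/M = applied load / biomass = Q·S₀/(V·X) = 3490 × 2430 / (14880 × 3670) = 0.1553 d⁻¹.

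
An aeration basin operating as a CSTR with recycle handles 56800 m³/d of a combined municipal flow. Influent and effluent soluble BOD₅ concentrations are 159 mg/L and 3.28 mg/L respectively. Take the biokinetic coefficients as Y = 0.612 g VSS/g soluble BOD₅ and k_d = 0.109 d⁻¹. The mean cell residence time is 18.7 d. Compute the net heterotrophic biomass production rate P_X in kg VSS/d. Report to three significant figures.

Correct the yield for decay: Y_obs = Y/(1 + k_d θ_c) = 0.612 / (1 + 0.109 × 18.7) = 0.612 / 3.038 = 0.2014.
Mass of soluble BOD₅ removed per day: Q(S₀ − S) = 56800 × 155.7 g/m³ = 8845 kg/d.
P_X = Y_obs · Q(S₀ − S) = 0.2014 × 8845 = 1782 kg VSS/d.

P_X ≈ 1780 kg VSS/d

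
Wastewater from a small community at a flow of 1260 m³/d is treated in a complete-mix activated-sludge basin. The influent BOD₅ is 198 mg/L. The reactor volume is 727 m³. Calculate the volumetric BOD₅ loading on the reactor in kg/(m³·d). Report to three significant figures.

Volumetric loading L_v = Q·S₀ / V = 1260 × 198 g/m³ / 727.0 m³ = 343.2 g/(m³·d) = 0.3432 kg BOD₅/(m³·d).

L_v ≈ 0.343 kg BOD₅/(m³·d)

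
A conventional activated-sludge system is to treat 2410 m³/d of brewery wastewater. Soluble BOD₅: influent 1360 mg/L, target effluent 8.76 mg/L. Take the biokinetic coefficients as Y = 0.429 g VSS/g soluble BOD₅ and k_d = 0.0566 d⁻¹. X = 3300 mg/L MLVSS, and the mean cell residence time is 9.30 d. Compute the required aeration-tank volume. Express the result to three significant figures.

Rearranging the biomass balance for a CMAS with decay, V = Y·Q·ΔS·θ_c / [X·(1+k_d θ_c)] = 0.429 × 2410 × (1360 − 8.76) × 9.30 / [3300 × (1 + 0.0566 × 9.30)] = 1.3×10^7 / 5037 = 2579 m³.

V ≈ 2580 m³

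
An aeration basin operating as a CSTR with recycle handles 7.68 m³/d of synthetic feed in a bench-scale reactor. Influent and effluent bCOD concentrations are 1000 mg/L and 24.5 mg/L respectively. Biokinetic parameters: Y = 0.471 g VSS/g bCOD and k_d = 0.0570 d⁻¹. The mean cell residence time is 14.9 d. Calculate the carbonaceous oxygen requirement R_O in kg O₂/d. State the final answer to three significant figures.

Correct the yield for decay: Y_obs = Y/(1 + k_d θ_c) = 0.471 / (1 + 0.0570 × 14.9) = 0.471 / 1.849 = 0.2547.
Mass of bCOD removed per day: Q(S₀ − S) = 7.68 × 975.5 g/m³ = 7.492 kg/d.
P_X = Y_obs·Q·(S₀ − S) = 0.2547 × 7.492 = 1.908 kg VSS/d.
Carbonaceous O₂ demand = substrate oxidised − cell-mass equivalent = 7.492 − 1.42 × 1.908 = 4.782 kg O₂/d.

R_O ≈ 4.78 kg O₂/d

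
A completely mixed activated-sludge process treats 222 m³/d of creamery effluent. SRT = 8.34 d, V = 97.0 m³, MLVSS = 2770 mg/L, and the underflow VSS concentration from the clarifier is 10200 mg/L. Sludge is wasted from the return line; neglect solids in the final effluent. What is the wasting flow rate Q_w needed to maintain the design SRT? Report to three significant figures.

θ_c = V·X/(Q_w·X_r) when wasting from the recycle, so Q_w = V·X/(θ_c·X_r) = 97.00 × 2770 / (8.34 × 10200) = 3.159 m³/d.

Q_w ≈ 3.16 m³/d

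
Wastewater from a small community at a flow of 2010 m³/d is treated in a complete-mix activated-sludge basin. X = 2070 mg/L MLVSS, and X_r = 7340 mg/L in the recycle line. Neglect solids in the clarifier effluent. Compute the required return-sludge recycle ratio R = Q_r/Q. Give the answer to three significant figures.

R ≈ 0.393

R = Q_r/Q = X/(X_r − X) = 2070 / (7340 − 2070) = 0.3928.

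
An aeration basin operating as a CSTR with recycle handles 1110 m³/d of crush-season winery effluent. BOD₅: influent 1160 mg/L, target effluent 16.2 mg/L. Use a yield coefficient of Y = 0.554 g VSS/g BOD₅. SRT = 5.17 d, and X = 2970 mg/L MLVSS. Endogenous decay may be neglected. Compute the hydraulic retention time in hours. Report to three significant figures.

τ ≈ 26.5 h

Biomass mass balance (decay neglected): V·X = Y·Q·(S₀ − S)·θ_c, so V = 0.554 × 1110 × (1160 − 16.2) × 5.17 / 2970 = 1224 m³.
HRT = V/Q = 1224 m³ / 1110 m³·d⁻¹ = 1.103 d × 24 = 26.47 h.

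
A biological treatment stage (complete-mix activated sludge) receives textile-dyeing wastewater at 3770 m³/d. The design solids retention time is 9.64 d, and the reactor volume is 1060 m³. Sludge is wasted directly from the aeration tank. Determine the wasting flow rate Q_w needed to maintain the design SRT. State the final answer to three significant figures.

For wasting at MLVSS concentration, Q_w = V/θ_c = 1060/9.64 = 110.0 m³/d.

Q_w ≈ 110 m³/d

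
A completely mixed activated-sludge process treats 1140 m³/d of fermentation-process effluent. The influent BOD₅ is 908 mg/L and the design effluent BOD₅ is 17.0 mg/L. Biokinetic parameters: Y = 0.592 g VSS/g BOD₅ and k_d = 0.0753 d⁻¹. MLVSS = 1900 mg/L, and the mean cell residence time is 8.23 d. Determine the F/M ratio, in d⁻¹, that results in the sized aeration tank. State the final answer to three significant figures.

F/M ≈ 0.339 d⁻¹

Steady-state biomass mass balance: V·X·(1 + k_d·θ_c) = Y·Q·(S₀ − S)·θ_c, so V = 0.592 × 1140 × (908 − 17.0) × 8.23 / [1900 × (1 + 0.0753 × 8.23)] = 4.95×10^6 / 3077 = 1608 m³.
Food-to-microorganism ratio F/M = Q S₀ / (V X) = 1140 × 908 / (1608 × 1900) = 0.3388 d⁻¹.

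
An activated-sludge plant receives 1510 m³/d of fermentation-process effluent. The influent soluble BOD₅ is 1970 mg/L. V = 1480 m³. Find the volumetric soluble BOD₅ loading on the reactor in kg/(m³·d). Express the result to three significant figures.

L_v ≈ 2.01 kg soluble BOD₅/(m³·d)

L_v = Q S₀ / V = 1510 × 1970 × 10⁻³ / 1480 = 2.010 kg/(m³·d).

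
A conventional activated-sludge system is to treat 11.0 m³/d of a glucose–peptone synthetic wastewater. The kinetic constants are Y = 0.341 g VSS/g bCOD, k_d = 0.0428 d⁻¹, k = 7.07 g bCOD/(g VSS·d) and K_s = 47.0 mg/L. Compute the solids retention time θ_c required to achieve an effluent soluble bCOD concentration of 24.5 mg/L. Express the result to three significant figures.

θ_c ≈ 1.28 d

Specific growth rate at S = 24.5 mg/L: μ = YkS/(K_s+S) = 0.341·7.07·24.5/(47.0+24.5) = 0.8261 d⁻¹.
θ_c = 1/(μ − k_d) = 1/(0.8261 − 0.0428) = 1/0.7833 = 1.277 d.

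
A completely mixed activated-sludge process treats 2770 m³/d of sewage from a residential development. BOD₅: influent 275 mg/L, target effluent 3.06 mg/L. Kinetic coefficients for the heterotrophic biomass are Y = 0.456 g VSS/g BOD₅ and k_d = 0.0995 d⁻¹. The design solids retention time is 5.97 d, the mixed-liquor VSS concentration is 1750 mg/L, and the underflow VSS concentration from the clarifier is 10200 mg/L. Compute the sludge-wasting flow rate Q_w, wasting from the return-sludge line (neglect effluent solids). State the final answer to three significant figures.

Steady-state biomass mass balance: V·X·(1 + k_d·θ_c) = Y·Q·(S₀ − S)·θ_c, so V = 0.456 × 2770 × (275 − 3.06) × 5.97 / [1750 × (1 + 0.0995 × 5.97)] = 2.05×10^6 / 2790 = 735.1 m³.
Wasting from the return line (neglecting effluent solids): Q_w = V·X / (θ_c·X_r) = 735.1 × 1750 / (5.97 × 10200) = 21.13 m³/d.

Q_w ≈ 21.1 m³/d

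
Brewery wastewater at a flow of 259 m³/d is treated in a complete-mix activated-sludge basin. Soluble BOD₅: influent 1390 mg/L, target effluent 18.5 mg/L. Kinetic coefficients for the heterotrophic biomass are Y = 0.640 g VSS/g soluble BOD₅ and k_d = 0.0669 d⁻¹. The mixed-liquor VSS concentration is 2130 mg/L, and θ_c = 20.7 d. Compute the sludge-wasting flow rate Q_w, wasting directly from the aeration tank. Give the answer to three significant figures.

Q_w ≈ 44.8 m³/d

From the SRT design equation V = Y Q (S₀−S) θ_c / [X (1 + k_d θ_c)] = 0.640 × 259 × (1390 − 18.5) × 20.7 / [2130 × (1 + 0.0669 × 20.7)] = 4.71×10^6 / 5080 = 926.4 m³.
For wasting at MLVSS concentration, Q_w = V/θ_c = 926.4/20.7 = 44.75 m³/d.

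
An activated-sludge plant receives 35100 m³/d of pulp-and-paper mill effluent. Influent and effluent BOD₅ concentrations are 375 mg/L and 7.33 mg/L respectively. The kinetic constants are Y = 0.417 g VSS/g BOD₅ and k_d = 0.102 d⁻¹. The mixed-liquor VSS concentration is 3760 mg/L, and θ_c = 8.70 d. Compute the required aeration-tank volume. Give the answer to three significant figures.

V ≈ 6600 m³

Steady-state biomass mass balance: V·X·(1 + k_d·θ_c) = Y·Q·(S₀ − S)·θ_c, so V = 0.417 × 35100 × (375 − 7.33) × 8.70 / [3760 × (1 + 0.102 × 8.70)] = 4.68×10^7 / 7097 = 6597 m³.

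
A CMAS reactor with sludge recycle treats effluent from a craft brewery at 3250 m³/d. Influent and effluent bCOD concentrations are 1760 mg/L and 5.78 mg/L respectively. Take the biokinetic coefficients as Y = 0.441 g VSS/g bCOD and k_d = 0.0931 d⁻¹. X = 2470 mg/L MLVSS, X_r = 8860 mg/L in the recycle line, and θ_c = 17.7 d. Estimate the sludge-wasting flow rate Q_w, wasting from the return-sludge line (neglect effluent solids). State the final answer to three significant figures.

From the SRT design equation V = Y Q (S₀−S) θ_c / [X (1 + k_d θ_c)] = 0.441 × 3250 × (1760 − 5.78) × 17.7 / [2470 × (1 + 0.0931 × 17.7)] = 4.45×10^7 / 6540 = 6804 m³.
Wasting from the return line (neglecting effluent solids): Q_w = V·X / (θ_c·X_r) = 6804 × 2470 / (17.7 × 8860) = 107.2 m³/d.

Q_w ≈ 107 m³/d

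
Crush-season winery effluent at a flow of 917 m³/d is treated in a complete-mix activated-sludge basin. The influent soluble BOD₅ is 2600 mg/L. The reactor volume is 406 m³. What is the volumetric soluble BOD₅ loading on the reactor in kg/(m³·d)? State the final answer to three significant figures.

L_v = Q S₀ / V = 917 × 2600 × 10⁻³ / 406.0 = 5.872 kg/(m³·d).

L_v ≈ 5.87 kg soluble BOD₅/(m³·d)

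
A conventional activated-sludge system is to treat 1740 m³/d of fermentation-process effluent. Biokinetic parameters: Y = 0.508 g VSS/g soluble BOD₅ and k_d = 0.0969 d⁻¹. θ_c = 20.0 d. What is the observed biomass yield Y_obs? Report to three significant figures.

Y_obs ≈ 0.173 g VSS/g soluble BOD₅

Correct the yield for decay: Y_obs = Y/(1 + k_d θ_c) = 0.508 / (1 + 0.0969 × 20.0) = 0.508 / 2.938 = 0.1729.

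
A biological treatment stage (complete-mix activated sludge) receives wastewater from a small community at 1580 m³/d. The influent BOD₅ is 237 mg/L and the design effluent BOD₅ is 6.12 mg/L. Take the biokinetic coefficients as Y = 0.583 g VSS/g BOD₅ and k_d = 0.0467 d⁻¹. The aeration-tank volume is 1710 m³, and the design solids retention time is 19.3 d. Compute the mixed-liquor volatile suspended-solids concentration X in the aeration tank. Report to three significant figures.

X ≈ 1260 mg/L

From V·X·(1 + k_d·θ_c) = Y·Q·(S₀ − S)·θ_c: X = 0.583 × 1580 × (237 − 6.12) × 19.3 / [1710 × (1 + 0.0467 × 19.3)] = 1262 mg/L.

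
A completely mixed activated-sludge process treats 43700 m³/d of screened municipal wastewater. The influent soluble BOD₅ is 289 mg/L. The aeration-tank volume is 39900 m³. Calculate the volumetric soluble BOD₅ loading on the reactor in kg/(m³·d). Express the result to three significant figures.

Volumetric loading L_v = Q·S₀ / V = 43700 × 289 g/m³ / 39900 m³ = 316.5 g/(m³·d) = 0.3165 kg soluble BOD₅/(m³·d).

L_v ≈ 0.317 kg soluble BOD₅/(m³·d)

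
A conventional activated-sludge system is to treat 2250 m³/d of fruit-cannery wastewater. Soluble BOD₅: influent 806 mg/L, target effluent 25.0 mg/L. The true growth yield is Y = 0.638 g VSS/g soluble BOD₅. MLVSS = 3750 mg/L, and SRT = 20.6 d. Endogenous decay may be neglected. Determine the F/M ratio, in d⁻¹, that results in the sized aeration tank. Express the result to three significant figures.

F/M ≈ 0.0785 d⁻¹

V·X = Y·Q·ΔS·θ_c gives V = 0.638 × 2250 × (806 − 25.0) × 20.6 / 3750 = 6159 m³.
Food-to-microorganism ratio F/M = Q S₀ / (V X) = 2250 × 806 / (6159 × 3750) = 0.07852 d⁻¹.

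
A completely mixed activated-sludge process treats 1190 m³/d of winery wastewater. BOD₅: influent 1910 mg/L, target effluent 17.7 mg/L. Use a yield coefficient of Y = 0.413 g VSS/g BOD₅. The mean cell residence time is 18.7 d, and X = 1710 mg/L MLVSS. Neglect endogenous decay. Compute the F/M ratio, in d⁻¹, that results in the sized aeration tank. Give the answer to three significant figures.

F/M ≈ 0.131 d⁻¹

With k_d = 0 the design equation reduces to V = Y Q (S₀−S) θ_c / X = 0.413 × 1190 × (1910 − 17.7) × 18.7 / 1710 = 10170 m³.
F/M = applied load / biomass = Q·S₀/(V·X) = 1190 × 1910 / (10170 × 1710) = 0.1307 d⁻¹.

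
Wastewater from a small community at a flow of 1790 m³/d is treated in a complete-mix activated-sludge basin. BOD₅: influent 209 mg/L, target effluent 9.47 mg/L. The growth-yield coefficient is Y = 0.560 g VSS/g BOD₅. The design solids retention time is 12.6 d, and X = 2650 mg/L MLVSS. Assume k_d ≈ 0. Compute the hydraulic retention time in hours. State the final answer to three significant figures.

τ ≈ 12.8 h

V·X = Y·Q·ΔS·θ_c gives V = 0.560 × 1790 × (209 − 9.47) × 12.6 / 2650 = 951.0 m³.
Hydraulic retention time τ = V/Q = 951.0 / 1790 = 0.5313 d = 12.75 h.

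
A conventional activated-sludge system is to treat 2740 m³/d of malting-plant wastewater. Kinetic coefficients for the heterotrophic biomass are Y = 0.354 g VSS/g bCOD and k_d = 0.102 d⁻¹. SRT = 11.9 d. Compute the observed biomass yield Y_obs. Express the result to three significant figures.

Observed yield with endogenous decay: Y_obs = Y / (1 + k_d·θ_c) = 0.354 / (1 + 0.102 × 11.9) = 0.354 / 2.214 = 0.1599 g VSS/g bCOD.

Y_obs ≈ 0.160 g VSS/g bCOD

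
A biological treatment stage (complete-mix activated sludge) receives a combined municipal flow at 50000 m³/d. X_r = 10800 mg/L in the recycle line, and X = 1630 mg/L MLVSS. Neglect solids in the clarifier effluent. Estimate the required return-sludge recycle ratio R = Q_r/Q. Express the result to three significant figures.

R ≈ 0.178

R = Q_r/Q = X/(X_r − X) = 1630 / (10800 − 1630) = 0.1778.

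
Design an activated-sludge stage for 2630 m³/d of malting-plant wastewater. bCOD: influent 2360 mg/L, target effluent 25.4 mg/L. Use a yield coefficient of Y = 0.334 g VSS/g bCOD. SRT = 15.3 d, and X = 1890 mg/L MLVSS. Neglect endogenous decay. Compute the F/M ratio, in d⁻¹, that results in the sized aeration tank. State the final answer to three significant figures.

F/M ≈ 0.198 d⁻¹

V·X = Y·Q·ΔS·θ_c gives V = 0.334 × 2630 × (2360 − 25.4) × 15.3 / 1890 = 16601 m³.
F/M = applied load / biomass = Q·S₀/(V·X) = 2630 × 2360 / (16601 × 1890) = 0.1978 d⁻¹.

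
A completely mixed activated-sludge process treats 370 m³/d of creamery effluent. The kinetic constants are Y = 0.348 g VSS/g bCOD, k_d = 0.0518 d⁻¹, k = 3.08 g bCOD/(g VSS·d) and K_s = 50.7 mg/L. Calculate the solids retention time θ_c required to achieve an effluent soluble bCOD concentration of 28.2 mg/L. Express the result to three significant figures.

Specific growth rate at S = 28.2 mg/L: μ = YkS/(K_s+S) = 0.348·3.08·28.2/(50.7+28.2) = 0.3831 d⁻¹.
Then 1/θ_c = μ − k_d = 0.3831 − 0.0518 = 0.3313 d⁻¹, giving θ_c = 3.018 d.

θ_c ≈ 3.02 d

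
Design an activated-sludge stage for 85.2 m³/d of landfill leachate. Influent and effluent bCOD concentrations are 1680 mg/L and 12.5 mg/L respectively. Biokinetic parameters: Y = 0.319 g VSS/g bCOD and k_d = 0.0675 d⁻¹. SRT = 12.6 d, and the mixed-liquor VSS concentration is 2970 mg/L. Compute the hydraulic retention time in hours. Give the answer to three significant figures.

From the SRT design equation V = Y Q (S₀−S) θ_c / [X (1 + k_d θ_c)] = 0.319 × 85.2 × (1680 − 12.5) × 12.6 / [2970 × (1 + 0.0675 × 12.6)] = 5.71×10^5 / 5496 = 103.9 m³.
HRT = V/Q = 103.9 m³ / 85.2 m³·d⁻¹ = 1.219 d × 24 = 29.27 h.

τ ≈ 29.3 h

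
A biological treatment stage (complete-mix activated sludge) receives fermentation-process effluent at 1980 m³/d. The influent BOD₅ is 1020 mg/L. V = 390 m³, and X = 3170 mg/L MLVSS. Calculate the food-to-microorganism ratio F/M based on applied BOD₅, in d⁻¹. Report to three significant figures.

F/M ≈ 1.63 d⁻¹

F/M = Q·S₀ / (V·X) = 1980 × 1020 / (390.0 × 3170) = 1.634 g BOD₅·(g VSS·d)⁻¹.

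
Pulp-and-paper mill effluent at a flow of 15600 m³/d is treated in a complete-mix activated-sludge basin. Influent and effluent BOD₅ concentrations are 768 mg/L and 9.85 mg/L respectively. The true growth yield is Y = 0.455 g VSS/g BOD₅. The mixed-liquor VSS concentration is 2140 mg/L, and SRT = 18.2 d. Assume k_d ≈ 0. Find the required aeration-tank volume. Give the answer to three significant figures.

V·X = Y·Q·ΔS·θ_c gives V = 0.455 × 15600 × (768 − 9.85) × 18.2 / 2140 = 45767 m³.

V ≈ 45800 m³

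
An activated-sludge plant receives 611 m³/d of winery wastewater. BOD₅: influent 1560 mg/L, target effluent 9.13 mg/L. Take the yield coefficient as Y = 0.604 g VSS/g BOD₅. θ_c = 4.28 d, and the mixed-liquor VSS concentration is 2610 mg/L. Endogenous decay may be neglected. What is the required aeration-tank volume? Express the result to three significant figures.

V ≈ 939 m³

With k_d = 0 the design equation reduces to V = Y Q (S₀−S) θ_c / X = 0.604 × 611 × (1560 − 9.13) × 4.28 / 2610 = 938.5 m³.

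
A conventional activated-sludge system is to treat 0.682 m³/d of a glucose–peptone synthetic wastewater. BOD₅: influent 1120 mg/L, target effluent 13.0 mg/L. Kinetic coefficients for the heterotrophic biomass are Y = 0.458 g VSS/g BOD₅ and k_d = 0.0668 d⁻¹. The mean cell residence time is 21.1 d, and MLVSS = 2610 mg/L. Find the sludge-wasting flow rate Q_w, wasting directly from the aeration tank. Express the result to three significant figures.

Q_w ≈ 0.0550 m³/d

From the SRT design equation V = Y Q (S₀−S) θ_c / [X (1 + k_d θ_c)] = 0.458 × 0.682 × (1120 − 13.0) × 21.1 / [2610 × (1 + 0.0668 × 21.1)] = 7.3×10^3 / 6289 = 1.160 m³.
Wasting from the aeration tank: Q_w = V / θ_c = 1.160 / 21.1 = 0.05498 m³/d.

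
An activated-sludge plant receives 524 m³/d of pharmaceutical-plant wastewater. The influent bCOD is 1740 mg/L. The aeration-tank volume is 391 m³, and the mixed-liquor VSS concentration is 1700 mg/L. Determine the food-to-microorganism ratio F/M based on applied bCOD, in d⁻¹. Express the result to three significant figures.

Food-to-microorganism ratio F/M = Q S₀ / (V X) = 524 × 1740 / (391.0 × 1700) = 1.372 d⁻¹.

F/M ≈ 1.37 d⁻¹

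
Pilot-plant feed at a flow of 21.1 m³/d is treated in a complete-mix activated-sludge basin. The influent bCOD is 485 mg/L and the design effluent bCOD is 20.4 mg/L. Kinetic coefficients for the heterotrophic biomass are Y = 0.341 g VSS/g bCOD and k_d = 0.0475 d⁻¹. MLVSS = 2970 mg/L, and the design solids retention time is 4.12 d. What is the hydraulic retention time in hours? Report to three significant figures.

Steady-state biomass mass balance: V·X·(1 + k_d·θ_c) = Y·Q·(S₀ − S)·θ_c, so V = 0.341 × 21.1 × (485 − 20.4) × 4.12 / [2970 × (1 + 0.0475 × 4.12)] = 1.38×10^4 / 3551 = 3.878 m³.
τ = V/Q = 3.878/21.1 = 0.1838 d, or 4.411 h.

τ ≈ 4.41 h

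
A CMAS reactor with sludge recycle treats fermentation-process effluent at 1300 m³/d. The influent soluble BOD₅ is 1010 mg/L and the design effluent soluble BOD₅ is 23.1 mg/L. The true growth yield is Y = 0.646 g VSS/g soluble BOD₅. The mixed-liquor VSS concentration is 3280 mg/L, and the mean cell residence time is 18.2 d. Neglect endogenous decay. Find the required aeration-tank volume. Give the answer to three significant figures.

V ≈ 4600 m³

Biomass mass balance (decay neglected): V·X = Y·Q·(S₀ − S)·θ_c, so V = 0.646 × 1300 × (1010 − 23.1) × 18.2 / 3280 = 4599 m³.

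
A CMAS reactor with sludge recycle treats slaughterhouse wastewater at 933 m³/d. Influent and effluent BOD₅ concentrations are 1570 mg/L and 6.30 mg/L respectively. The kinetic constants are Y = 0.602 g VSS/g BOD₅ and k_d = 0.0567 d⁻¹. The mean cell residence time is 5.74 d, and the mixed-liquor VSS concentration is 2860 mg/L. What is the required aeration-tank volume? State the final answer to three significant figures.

From the SRT design equation V = Y Q (S₀−S) θ_c / [X (1 + k_d θ_c)] = 0.602 × 933 × (1570 − 6.30) × 5.74 / [2860 × (1 + 0.0567 × 5.74)] = 5.04×10^6 / 3791 = 1330 m³.

V ≈ 1330 m³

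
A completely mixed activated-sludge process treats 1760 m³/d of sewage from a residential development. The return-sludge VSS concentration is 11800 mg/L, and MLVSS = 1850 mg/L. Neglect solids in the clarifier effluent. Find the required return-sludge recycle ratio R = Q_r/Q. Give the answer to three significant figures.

R ≈ 0.186

Mass balance around the secondary clarifier (neglecting effluent solids): R = X / (X_r − X) = 1850 / (11800 − 1850) = 0.1859.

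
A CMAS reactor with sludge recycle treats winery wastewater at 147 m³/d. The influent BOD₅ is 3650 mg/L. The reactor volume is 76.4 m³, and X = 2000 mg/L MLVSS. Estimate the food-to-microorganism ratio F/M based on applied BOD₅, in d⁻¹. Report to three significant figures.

F/M ≈ 3.51 d⁻¹

Food-to-microorganism ratio F/M = Q S₀ / (V X) = 147 × 3650 / (76.40 × 2000) = 3.511 d⁻¹.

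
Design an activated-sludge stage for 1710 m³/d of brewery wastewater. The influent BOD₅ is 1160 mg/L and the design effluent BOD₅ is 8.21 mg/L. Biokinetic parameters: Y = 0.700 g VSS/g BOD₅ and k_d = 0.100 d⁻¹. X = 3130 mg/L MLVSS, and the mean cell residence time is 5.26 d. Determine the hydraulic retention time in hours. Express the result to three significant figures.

τ ≈ 21.3 h

From the SRT design equation V = Y Q (S₀−S) θ_c / [X (1 + k_d θ_c)] = 0.700 × 1710 × (1160 − 8.21) × 5.26 / [3130 × (1 + 0.100 × 5.26)] = 7.25×10^6 / 4776 = 1518 m³.
Hydraulic retention time τ = V/Q = 1518 / 1710 = 0.8879 d = 21.31 h.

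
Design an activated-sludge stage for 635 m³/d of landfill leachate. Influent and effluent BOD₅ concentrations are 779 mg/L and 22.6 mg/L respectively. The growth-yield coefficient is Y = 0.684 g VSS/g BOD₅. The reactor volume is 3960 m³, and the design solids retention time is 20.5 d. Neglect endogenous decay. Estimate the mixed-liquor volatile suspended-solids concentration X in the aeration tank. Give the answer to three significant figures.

Without decay, X = Y Q (S₀−S) θ_c / V = 0.684 × 635 × (779 − 22.6) × 20.5 / 3960 = 1701 mg/L.

X ≈ 1700 mg/L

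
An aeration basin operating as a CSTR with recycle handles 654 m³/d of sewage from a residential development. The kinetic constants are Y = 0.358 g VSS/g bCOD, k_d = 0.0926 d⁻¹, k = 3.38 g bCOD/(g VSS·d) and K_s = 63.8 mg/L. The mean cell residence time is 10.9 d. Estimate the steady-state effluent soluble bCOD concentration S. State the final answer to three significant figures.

For a completely mixed reactor with recycle the Lawrence–McCarty relation gives S = K_s·(1 + k_d·θ_c) / [θ_c·(Y·k − k_d) − 1] = 63.8 × (1 + 0.0926 × 10.9) / [10.9 × (0.358 × 3.38 − 0.0926) − 1] = 128.2 / 11.18 = 11.47 mg/L.

S ≈ 11.5 mg/L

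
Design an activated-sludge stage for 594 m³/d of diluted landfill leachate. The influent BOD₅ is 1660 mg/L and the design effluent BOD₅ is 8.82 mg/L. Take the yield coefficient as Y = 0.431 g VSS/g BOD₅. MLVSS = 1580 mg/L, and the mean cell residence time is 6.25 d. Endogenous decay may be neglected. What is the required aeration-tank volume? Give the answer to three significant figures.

V ≈ 1670 m³

V·X = Y·Q·ΔS·θ_c gives V = 0.431 × 594 × (1660 − 8.82) × 6.25 / 1580 = 1672 m³.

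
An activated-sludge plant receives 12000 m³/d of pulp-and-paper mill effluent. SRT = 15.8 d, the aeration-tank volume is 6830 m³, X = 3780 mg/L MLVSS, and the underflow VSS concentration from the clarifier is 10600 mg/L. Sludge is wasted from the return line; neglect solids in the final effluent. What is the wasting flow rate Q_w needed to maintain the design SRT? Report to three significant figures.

θ_c = V·X/(Q_w·X_r) when wasting from the recycle, so Q_w = V·X/(θ_c·X_r) = 6830 × 3780 / (15.8 × 10600) = 154.2 m³/d.

Q_w ≈ 154 m³/d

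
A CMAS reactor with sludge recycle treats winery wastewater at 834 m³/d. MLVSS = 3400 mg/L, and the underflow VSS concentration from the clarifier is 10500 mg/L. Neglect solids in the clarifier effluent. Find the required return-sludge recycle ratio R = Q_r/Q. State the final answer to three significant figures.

R ≈ 0.479

Solids balance on the clarifier gives (1+R)X = R·X_r, so R = X/(X_r − X) = 3400 / (10500 − 3400) = 0.4789.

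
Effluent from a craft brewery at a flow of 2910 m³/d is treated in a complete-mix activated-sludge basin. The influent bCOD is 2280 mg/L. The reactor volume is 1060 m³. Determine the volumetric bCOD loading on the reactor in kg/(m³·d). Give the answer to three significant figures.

L_v ≈ 6.26 kg bCOD/(m³·d)

L_v = Q S₀ / V = 2910 × 2280 × 10⁻³ / 1060 = 6.259 kg/(m³·d).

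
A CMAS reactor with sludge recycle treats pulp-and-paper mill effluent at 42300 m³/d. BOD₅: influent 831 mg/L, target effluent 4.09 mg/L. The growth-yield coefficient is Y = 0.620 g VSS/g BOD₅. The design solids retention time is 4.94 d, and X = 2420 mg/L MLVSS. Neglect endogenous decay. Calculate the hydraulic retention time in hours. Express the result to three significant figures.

τ ≈ 25.1 h

With k_d = 0 the design equation reduces to V = Y Q (S₀−S) θ_c / X = 0.620 × 42300 × (831 − 4.09) × 4.94 / 2420 = 44269 m³.
HRT = V/Q = 44269 m³ / 42300 m³·d⁻¹ = 1.047 d × 24 = 25.12 h.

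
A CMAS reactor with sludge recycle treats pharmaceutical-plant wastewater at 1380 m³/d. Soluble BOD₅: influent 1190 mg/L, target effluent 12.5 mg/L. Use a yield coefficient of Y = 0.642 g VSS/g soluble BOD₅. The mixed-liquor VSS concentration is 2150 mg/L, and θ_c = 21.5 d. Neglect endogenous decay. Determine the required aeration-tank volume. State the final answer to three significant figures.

With k_d = 0 the design equation reduces to V = Y Q (S₀−S) θ_c / X = 0.642 × 1380 × (1190 − 12.5) × 21.5 / 2150 = 10432 m³.

V ≈ 10400 m³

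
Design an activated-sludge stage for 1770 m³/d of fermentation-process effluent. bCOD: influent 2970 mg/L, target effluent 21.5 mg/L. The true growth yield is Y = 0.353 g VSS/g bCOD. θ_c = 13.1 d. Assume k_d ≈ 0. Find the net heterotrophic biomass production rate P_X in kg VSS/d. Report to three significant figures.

P_X ≈ 1840 kg VSS/d

No decay correction is needed, so Y_obs = Y = 0.353.
ΔS = 2970 − 21.5 = 2948 mg/L, so the substrate removal rate is 1770 × 2948/1000 = 5219 kg bCOD/d.
Biomass produced: P_X = Y_obs·Q·ΔS = 0.3530 × 5219 ≈ 1842 kg VSS/d.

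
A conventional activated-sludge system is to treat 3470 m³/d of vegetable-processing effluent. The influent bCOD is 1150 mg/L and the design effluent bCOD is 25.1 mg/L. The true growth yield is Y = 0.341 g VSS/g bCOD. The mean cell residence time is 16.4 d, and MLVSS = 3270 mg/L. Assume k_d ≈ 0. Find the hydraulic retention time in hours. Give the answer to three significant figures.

τ ≈ 46.2 h

With k_d = 0 the design equation reduces to V = Y Q (S₀−S) θ_c / X = 0.341 × 3470 × (1150 − 25.1) × 16.4 / 3270 = 6676 m³.
τ = V/Q = 6676/3470 = 1.924 d, or 46.17 h.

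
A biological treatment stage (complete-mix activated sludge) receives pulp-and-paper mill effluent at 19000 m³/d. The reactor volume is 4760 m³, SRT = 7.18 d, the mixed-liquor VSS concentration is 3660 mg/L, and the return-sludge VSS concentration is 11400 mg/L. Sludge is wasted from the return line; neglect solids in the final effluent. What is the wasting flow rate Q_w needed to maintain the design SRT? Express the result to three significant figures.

θ_c = V·X/(Q_w·X_r) when wasting from the recycle, so Q_w = V·X/(θ_c·X_r) = 4760 × 3660 / (7.18 × 11400) = 212.8 m³/d.

Q_w ≈ 213 m³/d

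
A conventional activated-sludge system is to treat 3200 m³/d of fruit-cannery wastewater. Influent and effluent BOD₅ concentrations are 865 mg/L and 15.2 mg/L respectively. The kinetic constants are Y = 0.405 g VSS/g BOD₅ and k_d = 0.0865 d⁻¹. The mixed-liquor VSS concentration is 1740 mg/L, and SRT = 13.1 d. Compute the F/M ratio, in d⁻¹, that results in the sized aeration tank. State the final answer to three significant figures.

F/M ≈ 0.409 d⁻¹

From the SRT design equation V = Y Q (S₀−S) θ_c / [X (1 + k_d θ_c)] = 0.405 × 3200 × (865 − 15.2) × 13.1 / [1740 × (1 + 0.0865 × 13.1)] = 1.44×10^7 / 3712 = 3887 m³.
Food-to-microorganism ratio F/M = Q S₀ / (V X) = 3200 × 865 / (3887 × 1740) = 0.4093 d⁻¹.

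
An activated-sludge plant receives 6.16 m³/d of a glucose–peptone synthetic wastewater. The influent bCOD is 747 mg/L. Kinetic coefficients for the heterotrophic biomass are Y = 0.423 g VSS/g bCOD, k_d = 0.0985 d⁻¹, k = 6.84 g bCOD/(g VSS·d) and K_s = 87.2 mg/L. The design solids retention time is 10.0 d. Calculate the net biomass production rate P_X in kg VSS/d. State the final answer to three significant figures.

Effluent substrate depends only on kinetics and SRT: S = K_s(1 + k_d θ_c) / [θ_c(Yk − k_d) − 1] = 87.2 × (1 + 0.0985 × 10.0) / [10.0 × (0.423 × 6.84 − 0.0985) − 1] = 173.1 / 26.95 = 6.423 mg/L.
Y_obs = Y / (1 + k_d θ_c) = 0.423 / (1 + 0.0985 × 10.0) = 0.423 / 1.985 = 0.2131.
Q·(S₀ − S) = 6.16 × (747 − 6.42) × 10⁻³ = 4.562 kg/d removed.
Net biomass production P_X = Y_obs × Q·(S₀ − S) = 0.2131 × 4.562 = 0.9721 kg VSS/d.

P_X ≈ 0.972 kg VSS/d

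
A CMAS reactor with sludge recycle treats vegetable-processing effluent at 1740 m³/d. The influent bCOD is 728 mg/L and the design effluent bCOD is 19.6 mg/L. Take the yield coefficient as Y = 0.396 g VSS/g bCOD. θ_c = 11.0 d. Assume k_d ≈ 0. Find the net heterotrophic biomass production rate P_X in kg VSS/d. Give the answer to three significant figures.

No decay correction is needed, so Y_obs = Y = 0.396.
Q·(S₀ − S) = 1740 × (728 − 19.6) × 10⁻³ = 1233 kg/d removed.
P_X = Y_obs · Q(S₀ − S) = 0.3960 × 1233 = 488.1 kg VSS/d.

P_X ≈ 488 kg VSS/d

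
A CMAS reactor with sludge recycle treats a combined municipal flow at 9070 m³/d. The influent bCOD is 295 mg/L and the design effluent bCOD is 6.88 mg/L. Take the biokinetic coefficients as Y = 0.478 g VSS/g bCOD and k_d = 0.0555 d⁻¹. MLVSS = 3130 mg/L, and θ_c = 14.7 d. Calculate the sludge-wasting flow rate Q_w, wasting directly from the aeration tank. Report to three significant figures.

Rearranging the biomass balance for a CMAS with decay, V = Y·Q·ΔS·θ_c / [X·(1+k_d θ_c)] = 0.478 × 9070 × (295 − 6.88) × 14.7 / [3130 × (1 + 0.0555 × 14.7)] = 1.84×10^7 / 5684 = 3231 m³.
For wasting at MLVSS concentration, Q_w = V/θ_c = 3231/14.7 = 219.8 m³/d.

Q_w ≈ 220 m³/d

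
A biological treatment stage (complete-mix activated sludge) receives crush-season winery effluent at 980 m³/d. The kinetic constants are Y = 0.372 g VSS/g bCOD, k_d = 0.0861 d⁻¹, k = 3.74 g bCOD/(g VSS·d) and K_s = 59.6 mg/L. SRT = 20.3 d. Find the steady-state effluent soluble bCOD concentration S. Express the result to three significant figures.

Effluent substrate depends only on kinetics and SRT: S = K_s(1 + k_d θ_c) / [θ_c(Yk − k_d) − 1] = 59.6 × (1 + 0.0861 × 20.3) / [20.3 × (0.372 × 3.74 − 0.0861) − 1] = 163.8 / 25.50 = 6.424 mg/L.

S ≈ 6.42 mg/L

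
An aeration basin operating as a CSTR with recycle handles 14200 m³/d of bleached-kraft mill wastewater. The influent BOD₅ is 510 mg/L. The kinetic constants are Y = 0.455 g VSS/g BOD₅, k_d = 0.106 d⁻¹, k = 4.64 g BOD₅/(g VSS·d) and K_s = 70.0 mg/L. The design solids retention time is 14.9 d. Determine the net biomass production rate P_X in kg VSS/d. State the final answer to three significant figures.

P_X ≈ 1260 kg VSS/d

For a completely mixed reactor with recycle the Lawrence–McCarty relation gives S = K_s·(1 + k_d·θ_c) / [θ_c·(Y·k − k_d) − 1] = 70.0 × (1 + 0.106 × 14.9) / [14.9 × (0.455 × 4.64 − 0.106) − 1] = 180.6 / 28.88 = 6.253 mg/L.
Observed yield with endogenous decay: Y_obs = Y / (1 + k_d·θ_c) = 0.455 / (1 + 0.106 × 14.9) = 0.455 / 2.579 = 0.1764 g VSS/g BOD₅.
Substrate removed = Q·(S₀ − S) = 14200 m³/d × (510 − 6.25) g/m³ = 7.15×10^6 g/d = 7153 kg/d.
Biomass produced: P_X = Y_obs·Q·ΔS = 0.1764 × 7153 ≈ 1262 kg VSS/d.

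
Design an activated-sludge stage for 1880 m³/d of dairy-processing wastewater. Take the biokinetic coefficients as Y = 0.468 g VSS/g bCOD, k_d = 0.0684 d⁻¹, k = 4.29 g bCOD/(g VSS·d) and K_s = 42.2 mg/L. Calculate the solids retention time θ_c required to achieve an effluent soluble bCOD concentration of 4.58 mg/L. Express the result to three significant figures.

Specific growth rate at S = 4.58 mg/L: μ = YkS/(K_s+S) = 0.468·4.29·4.58/(42.2+4.58) = 0.1966 d⁻¹.
1/θ_c = 0.1966 − 0.0684 = 0.1282 d⁻¹, so θ_c = 7.802 d.

θ_c ≈ 7.80 d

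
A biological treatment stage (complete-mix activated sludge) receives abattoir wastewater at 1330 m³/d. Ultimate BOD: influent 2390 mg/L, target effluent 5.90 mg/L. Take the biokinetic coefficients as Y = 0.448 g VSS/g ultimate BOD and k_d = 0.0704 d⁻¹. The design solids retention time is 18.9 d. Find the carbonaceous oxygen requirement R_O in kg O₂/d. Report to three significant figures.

The observed yield is Y_obs = Y/(1 + k_d·θ_c) = 0.448 / (1 + 0.0704 × 18.9) = 0.448 / 2.331 = 0.1922 g VSS per g ultimate BOD removed.
Mass of ultimate BOD removed per day: Q(S₀ − S) = 1330 × 2384 g/m³ = 3171 kg/d.
Net sludge production P_X = 0.1922 × 3171 = 609.5 kg VSS/d.
Carbonaceous O₂ demand = substrate oxidised − cell-mass equivalent = 3171 − 1.42 × 609.5 = 2305 kg O₂/d.

R_O ≈ 2310 kg O₂/d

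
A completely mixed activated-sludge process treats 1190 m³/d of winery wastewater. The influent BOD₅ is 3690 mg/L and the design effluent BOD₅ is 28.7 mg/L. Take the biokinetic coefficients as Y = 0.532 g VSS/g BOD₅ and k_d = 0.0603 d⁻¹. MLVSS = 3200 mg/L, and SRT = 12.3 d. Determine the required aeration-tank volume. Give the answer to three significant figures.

V ≈ 5120 m³

Rearranging the biomass balance for a CMAS with decay, V = Y·Q·ΔS·θ_c / [X·(1+k_d θ_c)] = 0.532 × 1190 × (3690 − 28.7) × 12.3 / [3200 × (1 + 0.0603 × 12.3)] = 2.85×10^7 / 5573 = 5115 m³.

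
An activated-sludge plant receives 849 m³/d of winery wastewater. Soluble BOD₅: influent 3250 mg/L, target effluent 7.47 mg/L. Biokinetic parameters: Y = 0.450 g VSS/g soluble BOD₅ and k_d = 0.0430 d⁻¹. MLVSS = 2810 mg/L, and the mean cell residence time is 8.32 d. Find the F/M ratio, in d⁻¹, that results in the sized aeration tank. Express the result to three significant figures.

F/M ≈ 0.363 d⁻¹

Rearranging the biomass balance for a CMAS with decay, V = Y·Q·ΔS·θ_c / [X·(1+k_d θ_c)] = 0.450 × 849 × (3250 − 7.47) × 8.32 / [2810 × (1 + 0.0430 × 8.32)] = 1.03×10^7 / 3815 = 2701 m³.
F/M = applied load / biomass = Q·S₀/(V·X) = 849 × 3250 / (2701 × 2810) = 0.3635 d⁻¹.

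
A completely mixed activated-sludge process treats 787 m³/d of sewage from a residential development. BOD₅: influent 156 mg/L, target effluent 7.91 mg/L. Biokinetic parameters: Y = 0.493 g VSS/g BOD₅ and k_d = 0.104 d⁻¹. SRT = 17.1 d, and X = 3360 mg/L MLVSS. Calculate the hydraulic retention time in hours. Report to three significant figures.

Steady-state biomass mass balance: V·X·(1 + k_d·θ_c) = Y·Q·(S₀ − S)·θ_c, so V = 0.493 × 787 × (156 − 7.91) × 17.1 / [3360 × (1 + 0.104 × 17.1)] = 9.83×10^5 / 9335 = 105.2 m³.
τ = V/Q = 105.2/787 = 0.1337 d, or 3.210 h.

τ ≈ 3.21 h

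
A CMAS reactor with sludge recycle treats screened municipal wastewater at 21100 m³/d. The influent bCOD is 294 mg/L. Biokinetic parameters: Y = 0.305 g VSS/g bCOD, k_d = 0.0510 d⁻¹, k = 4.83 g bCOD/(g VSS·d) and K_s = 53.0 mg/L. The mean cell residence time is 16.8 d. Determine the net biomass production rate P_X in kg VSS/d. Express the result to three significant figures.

Effluent substrate depends only on kinetics and SRT: S = K_s(1 + k_d θ_c) / [θ_c(Yk − k_d) − 1] = 53.0 × (1 + 0.0510 × 16.8) / [16.8 × (0.305 × 4.83 − 0.0510) − 1] = 98.41 / 22.89 = 4.299 mg/L.
Y_obs = Y / (1 + k_d θ_c) = 0.305 / (1 + 0.0510 × 16.8) = 0.305 / 1.857 = 0.1643.
Substrate removed = Q·(S₀ − S) = 21100 m³/d × (294 − 4.30) g/m³ = 6.11×10^6 g/d = 6113 kg/d.
Net biomass production P_X = Y_obs × Q·(S₀ − S) = 0.1643 × 6113 = 1004 kg VSS/d.

P_X ≈ 1000 kg VSS/d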